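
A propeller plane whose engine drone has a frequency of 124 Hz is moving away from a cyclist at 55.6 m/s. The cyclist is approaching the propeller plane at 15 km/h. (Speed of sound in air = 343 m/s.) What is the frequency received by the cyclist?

15 km/h = 4.167 m/s.
With source receding and observer approaching, f' = f · (v + v_o)/(v + v_s).
f' = 124 × (343 + 4.167)/(343 + 55.6) = 124 × 347.17/398.6 ≈ 108 Hz.

108 Hz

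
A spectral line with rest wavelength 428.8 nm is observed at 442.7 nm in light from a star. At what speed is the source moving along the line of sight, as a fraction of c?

λ'/λ₀ = 1.0324 > 1 (redshift), so the source is receding.
λ'/λ₀ = √((1 + β)/(1 − β)) for a receding source ⇒ β = (r² − 1)/(r² + 1) with r = λ'/λ₀.
β = (1.0659 − 1)/(1.0659 + 1) ≈ 0.032.

0.032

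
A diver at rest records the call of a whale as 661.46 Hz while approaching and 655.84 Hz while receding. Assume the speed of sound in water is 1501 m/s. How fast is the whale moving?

f₁/f₂ = (v + v_s)/(v − v_s), so v_s = v · (f₁ − f₂)/(f₁ + f₂).
v_s = 1501 × (661.46 − 655.84)/(661.46 + 655.84) = 1501 × 5.62/1317.30 ≈ 6.4 m/s.

6.4 m/s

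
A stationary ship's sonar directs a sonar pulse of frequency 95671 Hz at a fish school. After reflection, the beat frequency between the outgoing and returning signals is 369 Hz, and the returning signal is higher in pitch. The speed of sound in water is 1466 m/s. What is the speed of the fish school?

Double Doppler shift off a moving reflector: f₂ = f₀ · (v + u)/(v − u) (u > 0 toward emitter).
Returning signal is higher, so f₂ = f₀ + Δf = 95671 + 369 = 96040 Hz.
Rearranging, u = v · (f₂ − f₀)/(f₂ + f₀) = 1466 × 369/191711 ≈ 2.82 m/s.
So the fish school is moving at 2.82 m/s toward the emitter.

2.82 m/s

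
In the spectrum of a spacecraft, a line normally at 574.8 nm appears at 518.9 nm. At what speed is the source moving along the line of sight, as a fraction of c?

0.102

λ'/λ₀ = 0.9027 < 1 (blueshift), so the source is approaching.
λ'/λ₀ = √((1 − β)/(1 + β)) for an approaching source ⇒ β = (1 − r²)/(1 + r²) with r = λ'/λ₀.
β = (1 − 0.8150)/(1 + 0.8150) ≈ 0.102.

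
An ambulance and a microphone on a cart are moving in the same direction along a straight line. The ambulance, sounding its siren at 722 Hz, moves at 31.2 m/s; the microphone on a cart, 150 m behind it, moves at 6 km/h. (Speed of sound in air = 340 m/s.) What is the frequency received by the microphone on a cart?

6 km/h = 1.667 m/s.
The microphone on a cart is behind, so the ambulance is moving away from it while the microphone on a cart is moving toward the ambulance.
With source receding and observer approaching, f' = f · (v + v_o)/(v + v_s).
f' = 722 × (340 + 1.667)/(340 + 31.2) = 722 × 341.67/371.2 ≈ 665 Hz.

665 Hz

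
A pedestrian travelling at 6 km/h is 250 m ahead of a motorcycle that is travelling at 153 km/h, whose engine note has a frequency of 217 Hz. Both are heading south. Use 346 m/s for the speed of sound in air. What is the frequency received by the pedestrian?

246 Hz

153 km/h = 42.5 m/s; 6 km/h = 1.667 m/s.
The pedestrian is ahead, so the motorcycle is moving toward it while the pedestrian is moving away from the motorcycle.
General Doppler shift: f' = f · (v − v_o)/(v − v_s).
f' = 217 × (346 − 1.667)/(346 − 42.5) = 217 × 344.33/303.5 ≈ 246 Hz.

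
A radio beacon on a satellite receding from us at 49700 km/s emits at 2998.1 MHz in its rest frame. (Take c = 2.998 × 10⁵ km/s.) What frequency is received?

2536.2 MHz

β = v/c = 49700/299800 = 0.1658.
Relativistic Doppler for frequency: f' = f₀ · √((1 − β)/(1 + β)).
f' = 2998.1 × √(0.8342/1.1658) = 2998.1 × 0.84593 ≈ 2536.2 MHz.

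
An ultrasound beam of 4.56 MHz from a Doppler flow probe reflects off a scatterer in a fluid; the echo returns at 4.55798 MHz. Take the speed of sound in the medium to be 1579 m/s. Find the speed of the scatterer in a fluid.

0.35 m/s

Double Doppler shift off a moving reflector: f₂ = f₀ · (v + u)/(v − u) (u > 0 toward emitter).
Rearranging, u = v · (f₂ − f₀)/(f₂ + f₀) = 1579 × -0.00202/9.11798 ≈ -0.35 m/s.
So the scatterer in a fluid is moving at 0.35 m/s away from the emitter.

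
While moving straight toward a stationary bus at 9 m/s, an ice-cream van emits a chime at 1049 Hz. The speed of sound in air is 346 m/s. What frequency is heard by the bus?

1077 Hz

With the source moving toward a stationary observer, f' = f · v/(v − v_s).
f' = 1049 × 346/(346 − 9) = 1049 × 346/337 ≈ 1077 Hz.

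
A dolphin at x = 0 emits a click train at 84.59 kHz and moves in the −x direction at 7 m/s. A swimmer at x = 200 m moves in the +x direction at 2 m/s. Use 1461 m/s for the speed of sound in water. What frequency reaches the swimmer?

84.1 kHz

The observer lies on the +x side, so the source is heading away from the observer and the observer is heading away from the source.
Both move, so f' = f · (v − v_o)/(v + v_s).
f' = 84.59 × (1461 − 2)/(1461 + 7) = 84.59 × 1459/1468 ≈ 84.1 kHz.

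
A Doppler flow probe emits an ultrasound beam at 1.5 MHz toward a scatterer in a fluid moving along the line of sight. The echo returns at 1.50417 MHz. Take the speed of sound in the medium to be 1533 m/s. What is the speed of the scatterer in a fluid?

Double Doppler shift off a moving reflector: f₂ = f₀ · (v + u)/(v − u) (u > 0 toward emitter).
Rearranging, u = v · (f₂ − f₀)/(f₂ + f₀) = 1533 × 0.00417/3.00417 ≈ 2.13 m/s.
So the scatterer in a fluid is moving at 2.13 m/s toward the emitter.

2.13 m/s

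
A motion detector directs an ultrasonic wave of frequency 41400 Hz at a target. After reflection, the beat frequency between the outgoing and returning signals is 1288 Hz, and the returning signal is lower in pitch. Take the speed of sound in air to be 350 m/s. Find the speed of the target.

5.5 m/s

Double Doppler shift off a moving reflector: f₂ = f₀ · (v + u)/(v − u) (u > 0 toward emitter).
Returning signal is lower, so f₂ = f₀ − Δf = 41400 − 1288 = 40112 Hz.
Rearranging, u = v · (f₂ − f₀)/(f₂ + f₀) = 350 × -1288/81512 ≈ -5.5 m/s.
So the target is moving at 5.5 m/s away from the emitter.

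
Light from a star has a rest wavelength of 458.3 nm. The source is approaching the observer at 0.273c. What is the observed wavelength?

Relativistic Doppler for wavelength: λ' = λ₀ · √((1 − β)/(1 + β)).
λ' = 458.3 × √(0.7270/1.2730) = 458.3 × 0.75571 ≈ 346.3 nm.

346.3 nm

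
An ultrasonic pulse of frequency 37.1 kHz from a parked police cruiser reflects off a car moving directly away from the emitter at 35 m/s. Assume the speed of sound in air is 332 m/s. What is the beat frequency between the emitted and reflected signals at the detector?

7076 Hz

The car first receives the wave as a moving observer: f₁ = f₀ · (v − u)/v = 37.1 × (332 − 35)/332 ≈ 33.19 kHz.
The reflection then acts as a moving source: f₂ = f₁ · v/(v + u) ≈ 30.02 kHz.
Beat frequency (with f₀ = 37100 Hz): |f₂ − f₀| = 2u·f₀/(v + u) = 2 × 35 × 37100/367 ≈ 7076 Hz.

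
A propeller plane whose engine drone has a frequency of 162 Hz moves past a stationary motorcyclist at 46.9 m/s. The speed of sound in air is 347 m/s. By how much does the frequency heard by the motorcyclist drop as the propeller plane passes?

Approaching: f₁ = f · v/(v − v_s) = 162 × 347/300.1 ≈ 187.3 Hz.
Receding: f₂ = f · v/(v + v_s) = 162 × 347/393.9 ≈ 142.7 Hz.
Drop: f₁ − f₂ = 2f·v·v_s/(v² − v_s²) = 2 × 162 × 347 × 46.9/(347² − 46.9²) ≈ 44.6 Hz.

44.6 Hz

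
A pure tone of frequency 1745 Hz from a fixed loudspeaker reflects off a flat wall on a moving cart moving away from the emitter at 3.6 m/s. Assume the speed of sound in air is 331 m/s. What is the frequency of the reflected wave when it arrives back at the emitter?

1707 Hz

The flat wall on a moving cart first receives the wave as a moving observer: f₁ = f₀ · (v − u)/v = 1745 × (331 − 3.6)/331 ≈ 1726 Hz.
On reflection it acts as a source moving away from the stationary detector: f₂ = f₁ · v/(v + u) = 1726 × 331/334.6 ≈ 1707 Hz.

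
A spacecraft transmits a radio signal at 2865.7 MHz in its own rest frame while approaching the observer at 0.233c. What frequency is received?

Relativistic Doppler for frequency: f' = f₀ · √((1 + β)/(1 − β)).
f' = 2865.7 × √(1.2330/0.7670) = 2865.7 × 1.26790 ≈ 3633.4 MHz.

3633.4 MHz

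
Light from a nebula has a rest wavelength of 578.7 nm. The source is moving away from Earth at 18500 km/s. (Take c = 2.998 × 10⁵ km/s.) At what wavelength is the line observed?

β = v/c = 18500/299800 = 0.0617.
Relativistic Doppler for wavelength: λ' = λ₀ · √((1 + β)/(1 − β)).
λ' = 578.7 × √(1.0617/0.9383) = 578.7 × 1.06374 ≈ 615.6 nm.

615.6 nm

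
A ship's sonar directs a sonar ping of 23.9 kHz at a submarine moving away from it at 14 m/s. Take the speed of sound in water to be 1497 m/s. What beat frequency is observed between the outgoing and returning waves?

The submarine first receives the wave as a moving observer: f₁ = f₀ · (v − u)/v = 23.9 × (1497 − 14)/1497 ≈ 23.676 kHz.
On reflection it acts as a source moving away from the stationary detector: f₂ = f₁ · v/(v + u) = 23.676 × 1497/1511 ≈ 23.457 kHz.
Equivalently f₂ = f₀ · (v − u)/(v + u).
Beat frequency (with f₀ = 23900 Hz): |f₂ − f₀| = 2u·f₀/(v + u) = 2 × 14 × 23900/1511 ≈ 443 Hz.

443 Hz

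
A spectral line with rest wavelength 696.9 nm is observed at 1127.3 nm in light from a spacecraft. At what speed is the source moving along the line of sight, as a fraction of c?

0.447c

λ'/λ₀ = 1.6176 > 1 (redshift), so the source is receding.
λ'/λ₀ = √((1 + β)/(1 − β)) for a receding source ⇒ β = (r² − 1)/(r² + 1) with r = λ'/λ₀.
β = (2.6166 − 1)/(2.6166 + 1) ≈ 0.447.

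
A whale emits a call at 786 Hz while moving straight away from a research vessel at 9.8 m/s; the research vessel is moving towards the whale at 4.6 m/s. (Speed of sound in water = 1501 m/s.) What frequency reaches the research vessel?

783 Hz

With source receding and observer approaching, f' = f · (v + v_o)/(v + v_s).
f' = 786 × (1501 + 4.6)/(1501 + 9.8) = 786 × 1505.6/1510.8 ≈ 783 Hz.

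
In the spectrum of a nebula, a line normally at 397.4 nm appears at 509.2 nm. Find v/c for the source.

λ'/λ₀ = 1.2813 > 1 (redshift), so the source is receding.
λ'/λ₀ = √((1 + β)/(1 − β)) for a receding source ⇒ β = (r² − 1)/(r² + 1) with r = λ'/λ₀.
β = (1.6418 − 1)/(1.6418 + 1) ≈ 0.243.

0.243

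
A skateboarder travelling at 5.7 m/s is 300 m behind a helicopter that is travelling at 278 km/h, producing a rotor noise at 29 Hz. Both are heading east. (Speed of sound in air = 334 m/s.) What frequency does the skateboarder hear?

278 km/h = 77.22 m/s.
The skateboarder is behind, so the helicopter is moving away from it while the skateboarder is moving toward the helicopter.
With source receding and observer approaching, f' = f · (v + v_o)/(v + v_s).
f' = 29 × (334 + 5.7)/(334 + 77.22) = 29 × 339.7/411.22 ≈ 24.0 Hz.

24.0 Hz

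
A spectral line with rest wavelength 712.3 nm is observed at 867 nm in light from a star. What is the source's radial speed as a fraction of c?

λ'/λ₀ = 1.2172 > 1 (redshift), so the source is receding.
λ'/λ₀ = √((1 + β)/(1 − β)) for a receding source ⇒ β = (r² − 1)/(r² + 1) with r = λ'/λ₀.
β = (1.4815 − 1)/(1.4815 + 1) ≈ 0.194.

0.194c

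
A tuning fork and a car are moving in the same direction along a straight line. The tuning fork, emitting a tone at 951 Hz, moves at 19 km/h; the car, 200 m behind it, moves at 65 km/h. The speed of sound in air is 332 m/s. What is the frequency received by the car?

987 Hz

19 km/h = 5.278 m/s; 65 km/h = 18.06 m/s.
The car is behind, so the tuning fork is moving away from it while the car is moving toward the tuning fork.
With source receding and observer approaching, f' = f · (v + v_o)/(v + v_s).
f' = 951 × (332 + 18.06)/(332 + 5.278) = 951 × 350.06/337.28 ≈ 987 Hz.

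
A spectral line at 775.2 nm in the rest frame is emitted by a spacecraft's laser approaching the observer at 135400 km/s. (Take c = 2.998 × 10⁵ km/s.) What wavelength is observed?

476.5 nm

β = v/c = 135400/299800 = 0.4516.
Relativistic Doppler for wavelength: λ' = λ₀ · √((1 − β)/(1 + β)).
λ' = 775.2 × √(0.5484/1.4516) = 775.2 × 0.61462 ≈ 476.5 nm.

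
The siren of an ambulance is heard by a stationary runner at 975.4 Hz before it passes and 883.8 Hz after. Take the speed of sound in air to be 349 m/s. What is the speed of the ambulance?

17.2 m/s

f₁/f₂ = (v + v_s)/(v − v_s), so v_s = v · (f₁ − f₂)/(f₁ + f₂).
v_s = 349 × (975.4 − 883.8)/(975.4 + 883.8) = 349 × 91.6/1859.2 ≈ 17.2 m/s.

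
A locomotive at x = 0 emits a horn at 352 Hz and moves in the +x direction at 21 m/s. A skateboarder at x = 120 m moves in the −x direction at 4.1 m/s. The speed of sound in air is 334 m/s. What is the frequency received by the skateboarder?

The observer lies on the +x side, so the source is heading toward the observer and the observer is heading toward the source.
Both move, so f' = f · (v + v_o)/(v − v_s).
f' = 352 × (334 + 4.1)/(334 − 21) = 352 × 338.1/313 ≈ 380 Hz.

380 Hz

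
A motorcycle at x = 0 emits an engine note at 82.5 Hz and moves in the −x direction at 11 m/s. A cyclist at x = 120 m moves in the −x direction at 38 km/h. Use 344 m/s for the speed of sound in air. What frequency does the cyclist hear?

38 km/h = 10.56 m/s.
The observer lies on the +x side, so the source is heading away from the observer and the observer is heading toward the source.
General Doppler shift: f' = f · (v + v_o)/(v + v_s).
f' = 82.5 × (344 + 10.56)/(344 + 11) = 82.5 × 354.56/355 ≈ 82 Hz.

82 Hz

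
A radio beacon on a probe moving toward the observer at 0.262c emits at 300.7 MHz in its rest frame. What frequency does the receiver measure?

393.2 MHz

Relativistic Doppler for frequency: f' = f₀ · √((1 + β)/(1 − β)).
f' = 300.7 × √(1.2620/0.7380) = 300.7 × 1.30768 ≈ 393.2 MHz.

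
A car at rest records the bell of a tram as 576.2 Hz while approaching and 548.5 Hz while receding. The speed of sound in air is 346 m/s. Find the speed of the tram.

f₁/f₂ = (v + v_s)/(v − v_s), so v_s = v · (f₁ − f₂)/(f₁ + f₂).
v_s = 346 × (576.2 − 548.5)/(576.2 + 548.5) = 346 × 27.7/1124.7 ≈ 8.5 m/s.

8.5 m/s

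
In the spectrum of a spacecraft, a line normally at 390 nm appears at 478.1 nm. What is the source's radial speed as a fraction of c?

λ'/λ₀ = 1.2259 > 1 (redshift), so the source is receding.
λ'/λ₀ = √((1 + β)/(1 − β)) for a receding source ⇒ β = (r² − 1)/(r² + 1) with r = λ'/λ₀.
β = (1.5028 − 1)/(1.5028 + 1) ≈ 0.201.

0.201c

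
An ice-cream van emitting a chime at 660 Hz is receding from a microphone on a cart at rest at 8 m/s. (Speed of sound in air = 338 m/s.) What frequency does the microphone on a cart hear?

With the source moving away from a stationary observer, f' = f · v/(v + v_s).
f' = 660 × 338/(338 + 8) = 660 × 338/346 ≈ 645 Hz.

645 Hz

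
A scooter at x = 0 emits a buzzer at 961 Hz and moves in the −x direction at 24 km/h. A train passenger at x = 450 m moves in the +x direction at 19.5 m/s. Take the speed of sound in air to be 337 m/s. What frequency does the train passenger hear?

24 km/h = 6.667 m/s.
The observer lies on the +x side, so the source is heading away from the observer and the observer is heading away from the source.
Both move, so f' = f · (v − v_o)/(v + v_s).
f' = 961 × (337 − 19.5)/(337 + 6.667) = 961 × 317.5/343.67 ≈ 888 Hz.

888 Hz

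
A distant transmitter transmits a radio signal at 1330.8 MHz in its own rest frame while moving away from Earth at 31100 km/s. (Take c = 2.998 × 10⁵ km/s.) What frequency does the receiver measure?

β = v/c = 31100/299800 = 0.1037.
Relativistic Doppler for frequency: f' = f₀ · √((1 − β)/(1 + β)).
f' = 1330.8 × √(0.8963/1.1037) = 1330.8 × 0.90113 ≈ 1199.2 MHz.

1199.2 MHz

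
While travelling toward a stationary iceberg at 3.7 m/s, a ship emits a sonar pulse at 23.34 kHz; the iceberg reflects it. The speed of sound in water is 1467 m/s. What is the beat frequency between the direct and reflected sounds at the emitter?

118 Hz

The iceberg receives the sound from a moving source: f₁ = f₀ · v/(v − v_e) = 23.34 × 1467/1463.3 ≈ 23.3990 kHz.
On the return leg the ship is a moving observer: f₂ = f₁ · (v + v_e)/v = 23.3990 × 1470.7/1467 ≈ 23.4580 kHz.
Beat against the emitted tone (with f₀ = 23340 Hz): |f₂ − f₀| = 2v_e·f₀/(v − v_e) = 2 × 3.7 × 23340/1463.3 ≈ 118 Hz.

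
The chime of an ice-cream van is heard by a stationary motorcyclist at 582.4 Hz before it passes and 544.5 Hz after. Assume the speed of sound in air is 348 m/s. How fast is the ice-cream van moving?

f₁/f₂ = (v + v_s)/(v − v_s), so v_s = v · (f₁ − f₂)/(f₁ + f₂).
v_s = 348 × (582.4 − 544.5)/(582.4 + 544.5) = 348 × 37.9/1126.9 ≈ 11.7 m/s.

11.7 m/s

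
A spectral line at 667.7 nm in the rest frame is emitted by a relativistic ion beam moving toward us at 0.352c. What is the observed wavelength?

462.3 nm

Relativistic Doppler for wavelength: λ' = λ₀ · √((1 − β)/(1 + β)).
λ' = 667.7 × √(0.6480/1.3520) = 667.7 × 0.69231 ≈ 462.3 nm.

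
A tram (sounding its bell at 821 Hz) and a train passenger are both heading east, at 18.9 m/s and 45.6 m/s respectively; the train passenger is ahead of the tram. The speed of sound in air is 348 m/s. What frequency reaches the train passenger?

754 Hz

The train passenger is ahead, so the tram is moving toward it while the train passenger is moving away from the tram.
Both move, so f' = f · (v − v_o)/(v − v_s).
f' = 821 × (348 − 45.6)/(348 − 18.9) = 821 × 302.4/329.1 ≈ 754 Hz.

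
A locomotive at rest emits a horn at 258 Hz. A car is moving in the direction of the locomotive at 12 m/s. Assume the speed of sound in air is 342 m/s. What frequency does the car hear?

267 Hz

Moving observer, stationary source: f' = f · (v + v_o)/v.
f' = 258 × (342 + 12)/342 = 258 × 354/342 ≈ 267 Hz.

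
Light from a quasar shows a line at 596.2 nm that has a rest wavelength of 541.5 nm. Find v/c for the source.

λ'/λ₀ = 1.1010 > 1 (redshift), so the source is receding.
λ'/λ₀ = √((1 + β)/(1 − β)) for a receding source ⇒ β = (r² − 1)/(r² + 1) with r = λ'/λ₀.
β = (1.2122 − 1)/(1.2122 + 1) ≈ 0.096.

0.096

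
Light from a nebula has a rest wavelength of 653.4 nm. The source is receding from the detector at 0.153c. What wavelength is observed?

Relativistic Doppler for wavelength: λ' = λ₀ · √((1 + β)/(1 − β)).
λ' = 653.4 × √(1.1530/0.8470) = 653.4 × 1.16674 ≈ 762.3 nm.

762.3 nm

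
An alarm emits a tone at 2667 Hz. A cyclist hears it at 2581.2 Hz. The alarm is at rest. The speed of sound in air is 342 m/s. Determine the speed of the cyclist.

11.0 m/s

f' < f, so the cyclist is receding.
f' = f · (v − v_o)/v ⇒ v_o = v · |f'/f − 1|.
v_o = 342 × |2581.2/2667 − 1| = 342 × 0.03217 ≈ 11.0 m/s.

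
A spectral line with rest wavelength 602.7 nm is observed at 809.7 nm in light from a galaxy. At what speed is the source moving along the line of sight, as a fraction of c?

0.287

λ'/λ₀ = 1.3435 > 1 (redshift), so the source is receding.
λ'/λ₀ = √((1 + β)/(1 − β)) for a receding source ⇒ β = (r² − 1)/(r² + 1) with r = λ'/λ₀.
β = (1.8049 − 1)/(1.8049 + 1) ≈ 0.287.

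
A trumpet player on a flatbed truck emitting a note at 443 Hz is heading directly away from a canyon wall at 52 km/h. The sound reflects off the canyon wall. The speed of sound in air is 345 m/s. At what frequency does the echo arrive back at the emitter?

52 km/h = 14.44 m/s.
The canyon wall receives the sound from a moving source: f₁ = f₀ · v/(v + v_e) = 443 × 345/359.44 ≈ 425 Hz.
On the return leg the trumpet player on a flatbed truck is a moving observer: f₂ = f₁ · (v − v_e)/v = 425 × 330.56/345 ≈ 407 Hz.
Equivalently f₂ = f₀ · (v − v_e)/(v + v_e).

407 Hz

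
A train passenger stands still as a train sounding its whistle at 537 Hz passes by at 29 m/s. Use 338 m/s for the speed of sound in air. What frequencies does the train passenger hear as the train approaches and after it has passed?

Approaching: f₁ = f · v/(v − v_s) = 537 × 338/309 ≈ 587 Hz.
Receding: f₂ = f · v/(v + v_s) = 537 × 338/367 ≈ 495 Hz.

587 Hz approaching; 495 Hz receding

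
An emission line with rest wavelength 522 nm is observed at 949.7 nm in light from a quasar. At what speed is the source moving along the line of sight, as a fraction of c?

λ'/λ₀ = 1.8193 > 1 (redshift), so the source is receding.
λ'/λ₀ = √((1 + β)/(1 − β)) for a receding source ⇒ β = (r² − 1)/(r² + 1) with r = λ'/λ₀.
β = (3.3100 − 1)/(3.3100 + 1) ≈ 0.536.

0.536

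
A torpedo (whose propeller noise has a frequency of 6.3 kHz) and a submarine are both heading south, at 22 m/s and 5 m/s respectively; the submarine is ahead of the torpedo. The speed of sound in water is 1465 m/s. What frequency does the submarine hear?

The submarine is ahead, so the torpedo is moving toward it while the submarine is moving away from the torpedo.
With source approaching and observer receding, f' = f · (v − v_o)/(v − v_s).
f' = 6.3 × (1465 − 5)/(1465 − 22) = 6.3 × 1460/1443 ≈ 6.37 kHz.

6.37 kHz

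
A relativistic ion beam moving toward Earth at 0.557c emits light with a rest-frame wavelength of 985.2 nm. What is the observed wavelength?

Relativistic Doppler for wavelength: λ' = λ₀ · √((1 − β)/(1 + β)).
λ' = 985.2 × √(0.4430/1.5570) = 985.2 × 0.53341 ≈ 525.5 nm.

525.5 nm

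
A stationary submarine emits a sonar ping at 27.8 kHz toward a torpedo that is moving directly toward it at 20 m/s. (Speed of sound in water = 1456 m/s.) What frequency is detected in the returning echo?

The torpedo first receives the wave as a moving observer: f₁ = f₀ · (v + u)/v = 27.8 × (1456 + 20)/1456 ≈ 28.2 kHz.
The reflection then acts as a moving source: f₂ = f₁ · v/(v − u) ≈ 28.6 kHz.
Equivalently f₂ = f₀ · (v + u)/(v − u).

28.6 kHz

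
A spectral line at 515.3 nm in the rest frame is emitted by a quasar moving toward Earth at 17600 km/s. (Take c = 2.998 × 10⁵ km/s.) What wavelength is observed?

β = v/c = 17600/299800 = 0.0587.
Relativistic Doppler for wavelength: λ' = λ₀ · √((1 − β)/(1 + β)).
λ' = 515.3 × √(0.9413/1.0587) = 515.3 × 0.94292 ≈ 485.9 nm.

485.9 nm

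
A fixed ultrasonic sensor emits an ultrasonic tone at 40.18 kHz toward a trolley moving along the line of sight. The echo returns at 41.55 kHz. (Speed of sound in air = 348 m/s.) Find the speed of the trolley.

Double Doppler shift off a moving reflector: f₂ = f₀ · (v + u)/(v − u) (u > 0 toward emitter).
Rearranging, u = v · (f₂ − f₀)/(f₂ + f₀) = 348 × 1.37/81.73 ≈ 5.8 m/s.
So the trolley is moving at 5.8 m/s toward the emitter.

5.8 m/s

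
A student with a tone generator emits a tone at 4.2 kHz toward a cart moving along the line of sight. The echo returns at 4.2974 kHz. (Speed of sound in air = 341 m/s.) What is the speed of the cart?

Double Doppler shift off a moving reflector: f₂ = f₀ · (v + u)/(v − u) (u > 0 toward emitter).
Rearranging, u = v · (f₂ − f₀)/(f₂ + f₀) = 341 × 0.0974/8.4974 ≈ 3.9 m/s.
So the cart is moving at 3.9 m/s toward the emitter.

3.9 m/s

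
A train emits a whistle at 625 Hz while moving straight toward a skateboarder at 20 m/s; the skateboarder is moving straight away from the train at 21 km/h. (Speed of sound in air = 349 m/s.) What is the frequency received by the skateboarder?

21 km/h = 5.833 m/s.
With source approaching and observer receding, f' = f · (v − v_o)/(v − v_s).
f' = 625 × (349 − 5.833)/(349 − 20) = 625 × 343.17/329 ≈ 652 Hz.

652 Hz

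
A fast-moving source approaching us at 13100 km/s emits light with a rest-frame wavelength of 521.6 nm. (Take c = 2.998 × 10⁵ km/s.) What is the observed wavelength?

499.3 nm

β = v/c = 13100/299800 = 0.0437.
Relativistic Doppler for wavelength: λ' = λ₀ · √((1 − β)/(1 + β)).
λ' = 521.6 × √(0.9563/1.0437) = 521.6 × 0.95722 ≈ 499.3 nm.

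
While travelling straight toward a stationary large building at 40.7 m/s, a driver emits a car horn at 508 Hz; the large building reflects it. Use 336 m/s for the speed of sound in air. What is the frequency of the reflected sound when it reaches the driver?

648 Hz

The large building receives the sound from a moving source: f₁ = f₀ · v/(v − v_e) = 508 × 336/295.3 ≈ 578 Hz.
On the return leg the driver is a moving observer: f₂ = f₁ · (v + v_e)/v = 578 × 376.7/336 ≈ 648 Hz.
Equivalently f₂ = f₀ · (v + v_e)/(v − v_e).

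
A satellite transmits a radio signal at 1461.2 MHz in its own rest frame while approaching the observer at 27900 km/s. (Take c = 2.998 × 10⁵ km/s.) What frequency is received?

1604.1 MHz

β = v/c = 27900/299800 = 0.0931.
Relativistic Doppler for frequency: f' = f₀ · √((1 + β)/(1 − β)).
f' = 1461.2 × √(1.0931/0.9069) = 1461.2 × 1.09783 ≈ 1604.1 MHz.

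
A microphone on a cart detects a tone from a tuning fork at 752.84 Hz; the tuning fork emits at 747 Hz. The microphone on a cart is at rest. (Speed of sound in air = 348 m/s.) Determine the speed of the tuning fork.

f' > f, so the tuning fork is approaching.
f' = f · v/(v − v_s) ⇒ v_s = v · |1 − f/f'|.
v_s = 348 × |1 − 747/752.84| = 348 × 0.007757 ≈ 2.70 m/s.

2.70 m/s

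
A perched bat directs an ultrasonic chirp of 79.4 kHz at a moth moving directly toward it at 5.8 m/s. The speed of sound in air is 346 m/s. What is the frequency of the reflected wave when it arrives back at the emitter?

82.1 kHz

The moth first receives the wave as a moving observer: f₁ = f₀ · (v + u)/v = 79.4 × (346 + 5.8)/346 ≈ 80.7 kHz.
The reflection then acts as a moving source: f₂ = f₁ · v/(v − u) ≈ 82.1 kHz.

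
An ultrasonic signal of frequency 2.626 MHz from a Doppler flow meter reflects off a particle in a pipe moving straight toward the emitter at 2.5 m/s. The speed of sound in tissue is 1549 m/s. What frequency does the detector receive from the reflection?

At the particle in a pipe (a moving observer), f₁ = f₀ · (v + u)/v = 2.626 × 1551.5/1549 ≈ 2.630 MHz.
On reflection it acts as a source moving toward the stationary detector: f₂ = f₁ · v/(v − u) = 2.630 × 1549/1546.5 ≈ 2.634 MHz.

2.634 MHz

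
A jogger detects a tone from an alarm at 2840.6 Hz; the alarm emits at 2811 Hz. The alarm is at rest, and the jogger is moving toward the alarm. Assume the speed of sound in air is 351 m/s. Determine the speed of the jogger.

3.7 m/s

f' = f · (v + v_o)/v ⇒ v_o = v · |f'/f − 1|.
v_o = 351 × |2840.6/2811 − 1| = 351 × 0.01053 ≈ 3.7 m/s.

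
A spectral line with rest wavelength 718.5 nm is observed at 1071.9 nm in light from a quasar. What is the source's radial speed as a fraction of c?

λ'/λ₀ = 1.4919 > 1 (redshift), so the source is receding.
λ'/λ₀ = √((1 + β)/(1 − β)) for a receding source ⇒ β = (r² − 1)/(r² + 1) with r = λ'/λ₀.
β = (2.2256 − 1)/(2.2256 + 1) ≈ 0.380.

0.380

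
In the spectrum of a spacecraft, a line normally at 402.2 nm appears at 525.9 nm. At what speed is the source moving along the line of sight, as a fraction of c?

0.262

λ'/λ₀ = 1.3076 > 1 (redshift), so the source is receding.
λ'/λ₀ = √((1 + β)/(1 − β)) for a receding source ⇒ β = (r² − 1)/(r² + 1) with r = λ'/λ₀.
β = (1.7097 − 1)/(1.7097 + 1) ≈ 0.262.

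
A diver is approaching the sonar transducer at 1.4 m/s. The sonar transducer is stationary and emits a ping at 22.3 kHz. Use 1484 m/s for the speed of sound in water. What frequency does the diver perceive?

22.3 kHz

Moving observer, stationary source: f' = f · (v + v_o)/v.
f' = 22.3 × (1484 + 1.4)/1484 = 22.3 × 1485.4/1484 ≈ 22.3 kHz.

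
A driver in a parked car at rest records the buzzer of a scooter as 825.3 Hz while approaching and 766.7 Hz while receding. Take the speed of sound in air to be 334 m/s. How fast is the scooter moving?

12.3 m/s

f₁/f₂ = (v + v_s)/(v − v_s), so v_s = v · (f₁ − f₂)/(f₁ + f₂).
v_s = 334 × (825.3 − 766.7)/(825.3 + 766.7) = 334 × 58.6/1592.0 ≈ 12.3 m/s.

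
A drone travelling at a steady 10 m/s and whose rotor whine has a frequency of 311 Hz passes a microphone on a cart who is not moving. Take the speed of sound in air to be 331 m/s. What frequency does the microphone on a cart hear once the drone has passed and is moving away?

302 Hz

Receding: f₂ = f · v/(v + v_s) = 311 × 331/341 ≈ 302 Hz.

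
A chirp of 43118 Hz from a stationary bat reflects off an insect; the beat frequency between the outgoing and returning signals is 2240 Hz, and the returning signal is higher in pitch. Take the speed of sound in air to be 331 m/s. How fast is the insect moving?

Double Doppler shift off a moving reflector: f₂ = f₀ · (v + u)/(v − u) (u > 0 toward emitter).
Returning signal is higher, so f₂ = f₀ + Δf = 43118 + 2240 = 45358 Hz.
Rearranging, u = v · (f₂ − f₀)/(f₂ + f₀) = 331 × 2240/88476 ≈ 8.4 m/s.
So the insect is moving at 8.4 m/s toward the emitter.

8.4 m/s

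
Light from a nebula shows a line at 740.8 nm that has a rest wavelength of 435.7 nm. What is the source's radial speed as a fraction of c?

0.486

λ'/λ₀ = 1.7003 > 1 (redshift), so the source is receding.
λ'/λ₀ = √((1 + β)/(1 − β)) for a receding source ⇒ β = (r² − 1)/(r² + 1) with r = λ'/λ₀.
β = (2.8909 − 1)/(2.8909 + 1) ≈ 0.486.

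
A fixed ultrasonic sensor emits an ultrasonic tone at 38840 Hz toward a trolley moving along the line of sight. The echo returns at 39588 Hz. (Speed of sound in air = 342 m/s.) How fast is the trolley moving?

3.3 m/s

Double Doppler shift off a moving reflector: f₂ = f₀ · (v + u)/(v − u) (u > 0 toward emitter).
Rearranging, u = v · (f₂ − f₀)/(f₂ + f₀) = 342 × 748/78428 ≈ 3.3 m/s.
So the trolley is moving at 3.3 m/s toward the emitter.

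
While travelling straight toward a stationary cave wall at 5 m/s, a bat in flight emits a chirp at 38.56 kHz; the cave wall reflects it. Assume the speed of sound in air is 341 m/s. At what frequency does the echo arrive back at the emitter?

The cave wall receives the sound from a moving source: f₁ = f₀ · v/(v − v_e) = 38.56 × 341/336 ≈ 39.1 kHz.
On the return leg the bat in flight is a moving observer: f₂ = f₁ · (v + v_e)/v = 39.1 × 346/341 ≈ 39.7 kHz.

39.7 kHz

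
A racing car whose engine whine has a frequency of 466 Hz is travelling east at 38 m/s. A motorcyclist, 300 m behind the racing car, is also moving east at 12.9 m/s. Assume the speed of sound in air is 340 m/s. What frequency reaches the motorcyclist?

The motorcyclist is behind, so the racing car is moving away from it while the motorcyclist is moving toward the racing car.
With source receding and observer approaching, f' = f · (v + v_o)/(v + v_s).
f' = 466 × (340 + 12.9)/(340 + 38) = 466 × 352.9/378 ≈ 435 Hz.

435 Hz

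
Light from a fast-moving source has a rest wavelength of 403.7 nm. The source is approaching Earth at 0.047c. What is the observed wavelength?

385.2 nm

Relativistic Doppler for wavelength: λ' = λ₀ · √((1 − β)/(1 + β)).
λ' = 403.7 × √(0.9530/1.0470) = 403.7 × 0.95405 ≈ 385.2 nm.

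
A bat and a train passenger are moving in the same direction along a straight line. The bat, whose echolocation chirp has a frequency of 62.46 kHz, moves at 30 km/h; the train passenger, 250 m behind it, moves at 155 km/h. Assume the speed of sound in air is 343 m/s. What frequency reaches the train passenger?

30 km/h = 8.333 m/s; 155 km/h = 43.06 m/s.
The train passenger is behind, so the bat is moving away from it while the train passenger is moving toward the bat.
Both move, so f' = f · (v + v_o)/(v + v_s).
f' = 62.46 × (343 + 43.06)/(343 + 8.333) = 62.46 × 386.06/351.33 ≈ 68.6 kHz.

68.6 kHz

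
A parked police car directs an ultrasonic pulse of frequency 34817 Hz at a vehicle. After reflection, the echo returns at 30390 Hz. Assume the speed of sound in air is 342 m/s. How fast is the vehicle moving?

23.2 m/s

Double Doppler shift off a moving reflector: f₂ = f₀ · (v + u)/(v − u) (u > 0 toward emitter).
Rearranging, u = v · (f₂ − f₀)/(f₂ + f₀) = 342 × -4427/65207 ≈ -23.2 m/s.
So the vehicle is moving at 23.2 m/s away from the emitter.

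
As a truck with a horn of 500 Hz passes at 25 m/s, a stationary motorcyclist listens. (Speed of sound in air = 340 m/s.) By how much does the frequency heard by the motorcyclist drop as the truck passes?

Approaching: f₁ = f · v/(v − v_s) = 500 × 340/315 ≈ 539.7 Hz.
Receding: f₂ = f · v/(v + v_s) = 500 × 340/365 ≈ 465.8 Hz.
Drop: f₁ − f₂ = 2f·v·v_s/(v² − v_s²) = 2 × 500 × 340 × 25/(340² − 25²) ≈ 73.9 Hz.

73.9 Hz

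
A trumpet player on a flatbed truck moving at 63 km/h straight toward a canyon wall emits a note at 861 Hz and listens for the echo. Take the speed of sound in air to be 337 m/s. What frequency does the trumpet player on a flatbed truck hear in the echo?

63 km/h = 17.5 m/s.
The canyon wall receives the sound from a moving source: f₁ = f₀ · v/(v − v_e) = 861 × 337/319.5 ≈ 908 Hz.
On the return leg the trumpet player on a flatbed truck is a moving observer: f₂ = f₁ · (v + v_e)/v = 908 × 354.5/337 ≈ 955 Hz.
Equivalently f₂ = f₀ · (v + v_e)/(v − v_e).

955 Hz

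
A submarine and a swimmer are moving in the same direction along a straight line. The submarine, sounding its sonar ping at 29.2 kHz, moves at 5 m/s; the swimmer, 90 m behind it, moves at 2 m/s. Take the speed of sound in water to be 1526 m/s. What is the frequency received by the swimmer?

29.1 kHz

The swimmer is behind, so the submarine is moving away from it while the swimmer is moving toward the submarine.
General Doppler shift: f' = f · (v + v_o)/(v + v_s).
f' = 29.2 × (1526 + 2)/(1526 + 5) = 29.2 × 1528/1531 ≈ 29.1 kHz.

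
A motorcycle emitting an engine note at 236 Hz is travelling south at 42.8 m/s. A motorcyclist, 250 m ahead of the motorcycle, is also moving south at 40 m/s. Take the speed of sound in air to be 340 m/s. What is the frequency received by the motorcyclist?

238 Hz

The motorcyclist is ahead, so the motorcycle is moving toward it while the motorcyclist is moving away from the motorcycle.
With source approaching and observer receding, f' = f · (v − v_o)/(v − v_s).
f' = 236 × (340 − 40)/(340 − 42.8) = 236 × 300/297.2 ≈ 238 Hz.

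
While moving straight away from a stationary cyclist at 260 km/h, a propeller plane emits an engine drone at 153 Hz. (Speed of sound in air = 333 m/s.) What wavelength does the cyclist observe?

2.65 m

260 km/h = 72.22 m/s.
With the source moving away from a stationary observer, f' = f · v/(v + v_s).
f' = 153 × 333/(333 + 72.22) ≈ 126 Hz.
λ' = v/f' = 333/125.731 ≈ 2.65 m.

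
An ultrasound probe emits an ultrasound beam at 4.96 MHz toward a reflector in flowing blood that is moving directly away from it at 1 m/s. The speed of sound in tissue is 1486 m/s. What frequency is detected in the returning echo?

4.953 MHz

At the reflector in flowing blood (a moving observer), f₁ = f₀ · (v − u)/v = 4.96 × 1485/1486 ≈ 4.957 MHz.
On reflection it acts as a source moving away from the stationary detector: f₂ = f₁ · v/(v + u) = 4.957 × 1486/1487 ≈ 4.953 MHz.
Equivalently f₂ = f₀ · (v − u)/(v + u).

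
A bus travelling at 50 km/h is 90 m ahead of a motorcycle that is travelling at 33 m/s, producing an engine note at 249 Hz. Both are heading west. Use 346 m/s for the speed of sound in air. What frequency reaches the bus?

264 Hz

50 km/h = 13.89 m/s.
The bus is ahead, so the motorcycle is moving toward it while the bus is moving away from the motorcycle.
General Doppler shift: f' = f · (v − v_o)/(v − v_s).
f' = 249 × (346 − 13.89)/(346 − 33) = 249 × 332.11/313 ≈ 264 Hz.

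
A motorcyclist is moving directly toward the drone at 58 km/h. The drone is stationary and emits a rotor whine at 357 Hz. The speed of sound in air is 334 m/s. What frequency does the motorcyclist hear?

58 km/h = 16.11 m/s.
Moving observer, stationary source: f' = f · (v + v_o)/v.
f' = 357 × (334 + 16.11)/334 = 357 × 350.11/334 ≈ 374 Hz.

374 Hz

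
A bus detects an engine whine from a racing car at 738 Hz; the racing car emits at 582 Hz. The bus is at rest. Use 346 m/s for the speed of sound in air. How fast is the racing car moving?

73 m/s

f' > f, so the racing car is approaching.
f' = f · v/(v − v_s) ⇒ v_s = v · |1 − f/f'|.
v_s = 346 × |1 − 582/738| = 346 × 0.2114 ≈ 73 m/s.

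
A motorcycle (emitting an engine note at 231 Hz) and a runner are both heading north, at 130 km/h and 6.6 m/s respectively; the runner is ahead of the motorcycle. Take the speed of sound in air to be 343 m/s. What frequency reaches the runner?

253 Hz

130 km/h = 36.11 m/s.
The runner is ahead, so the motorcycle is moving toward it while the runner is moving away from the motorcycle.
Both move, so f' = f · (v − v_o)/(v − v_s).
f' = 231 × (343 − 6.6)/(343 − 36.11) = 231 × 336.4/306.89 ≈ 253 Hz.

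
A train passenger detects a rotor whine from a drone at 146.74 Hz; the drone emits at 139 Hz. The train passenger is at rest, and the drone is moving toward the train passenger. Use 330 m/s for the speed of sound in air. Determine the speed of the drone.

17.4 m/s

f' = f · v/(v − v_s) ⇒ v_s = v · |1 − f/f'|.
v_s = 330 × |1 − 139/146.74| = 330 × 0.05275 ≈ 17.4 m/s.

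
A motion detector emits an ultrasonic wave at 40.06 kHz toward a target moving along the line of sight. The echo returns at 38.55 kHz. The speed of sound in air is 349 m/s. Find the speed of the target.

6.7 m/s

Double Doppler shift off a moving reflector: f₂ = f₀ · (v + u)/(v − u) (u > 0 toward emitter).
Rearranging, u = v · (f₂ − f₀)/(f₂ + f₀) = 349 × -1.51/78.61 ≈ -6.7 m/s.
So the target is moving at 6.7 m/s away from the emitter.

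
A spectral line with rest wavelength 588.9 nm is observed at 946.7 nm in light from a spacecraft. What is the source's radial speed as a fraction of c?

0.442

λ'/λ₀ = 1.6076 > 1 (redshift), so the source is receding.
λ'/λ₀ = √((1 + β)/(1 − β)) for a receding source ⇒ β = (r² − 1)/(r² + 1) with r = λ'/λ₀.
β = (2.5843 − 1)/(2.5843 + 1) ≈ 0.442.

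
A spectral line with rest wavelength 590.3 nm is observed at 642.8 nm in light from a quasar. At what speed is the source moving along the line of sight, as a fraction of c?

λ'/λ₀ = 1.0889 > 1 (redshift), so the source is receding.
λ'/λ₀ = √((1 + β)/(1 − β)) for a receding source ⇒ β = (r² − 1)/(r² + 1) with r = λ'/λ₀.
β = (1.1858 − 1)/(1.1858 + 1) ≈ 0.085.

0.085c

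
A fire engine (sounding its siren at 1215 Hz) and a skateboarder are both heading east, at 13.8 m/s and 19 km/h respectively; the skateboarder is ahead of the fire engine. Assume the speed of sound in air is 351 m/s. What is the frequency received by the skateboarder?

19 km/h = 5.278 m/s.
The skateboarder is ahead, so the fire engine is moving toward it while the skateboarder is moving away from the fire engine.
General Doppler shift: f' = f · (v − v_o)/(v − v_s).
f' = 1215 × (351 − 5.278)/(351 − 13.8) = 1215 × 345.72/337.2 ≈ 1246 Hz.

1246 Hz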